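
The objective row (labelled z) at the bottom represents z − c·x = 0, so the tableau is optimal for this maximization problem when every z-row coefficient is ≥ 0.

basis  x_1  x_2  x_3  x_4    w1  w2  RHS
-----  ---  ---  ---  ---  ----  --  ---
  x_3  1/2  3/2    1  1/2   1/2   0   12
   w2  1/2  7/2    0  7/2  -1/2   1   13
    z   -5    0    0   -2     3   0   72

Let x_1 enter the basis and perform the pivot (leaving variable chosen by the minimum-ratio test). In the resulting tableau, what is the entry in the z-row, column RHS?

Ratio test on column x_1 — row 1: 12/(1/2) = 24; row 2: 13/(1/2) = 26. Minimum is 24 at row 1 (x_3 leaves); pivot element 1/2.
Divide row 1 by 1/2; eliminate column x_1 from the other rows.
z-row update in column RHS: 72 − (-5)·24 = 192.

192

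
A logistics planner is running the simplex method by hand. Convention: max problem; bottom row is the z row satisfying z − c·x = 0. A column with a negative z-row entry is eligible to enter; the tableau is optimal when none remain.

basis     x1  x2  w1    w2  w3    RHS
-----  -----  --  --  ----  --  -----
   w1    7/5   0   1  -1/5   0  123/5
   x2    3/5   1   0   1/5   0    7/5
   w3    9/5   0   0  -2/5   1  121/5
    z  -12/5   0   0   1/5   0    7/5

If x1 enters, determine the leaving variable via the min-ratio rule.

x2

Column x1 entries and ratios — w1: (123/5)/(7/5) = 123/7; x2: (7/5)/(3/5) = 7/3; w3: (121/5)/(9/5) = 121/9.
Smallest ratio is 7/3 in the row of x2, so x2 leaves.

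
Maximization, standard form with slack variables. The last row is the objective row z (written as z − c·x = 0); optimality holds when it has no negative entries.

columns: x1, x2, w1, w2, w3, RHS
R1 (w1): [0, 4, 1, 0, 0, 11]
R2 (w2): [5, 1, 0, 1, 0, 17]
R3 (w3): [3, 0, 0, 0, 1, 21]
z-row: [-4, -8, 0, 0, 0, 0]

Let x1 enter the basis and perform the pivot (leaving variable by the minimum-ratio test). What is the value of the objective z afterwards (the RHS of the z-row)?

68/5

Ratio test on column x1 — row 1: entry 0 ≤ 0; row 2: 17/5 = 17/5; row 3: 21/3 = 7. Minimum is 17/5 at row 2 (w2 leaves); pivot element 5.
Pivot on row 2; the z-row RHS becomes 0 − (-4)·(17/5) = 68/5.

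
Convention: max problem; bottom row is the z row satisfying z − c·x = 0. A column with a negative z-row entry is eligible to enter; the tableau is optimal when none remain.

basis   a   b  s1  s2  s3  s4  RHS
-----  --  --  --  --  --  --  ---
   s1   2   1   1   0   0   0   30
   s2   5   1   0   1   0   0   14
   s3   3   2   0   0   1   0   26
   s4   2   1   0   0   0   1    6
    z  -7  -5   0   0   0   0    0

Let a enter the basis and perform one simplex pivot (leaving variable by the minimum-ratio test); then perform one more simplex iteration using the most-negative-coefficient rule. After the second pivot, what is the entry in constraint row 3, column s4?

-7/3

Ratio test on column a — row 1: 30/2 = 15; row 2: 14/5 = 14/5; row 3: 26/3 = 26/3; row 4: 6/2 = 3. Minimum is 14/5 at row 2 (s2 leaves); pivot element 5.
Divide row 2 by 5; eliminate column a from the other rows.
Second iteration: most negative z-row entry is -18/5 in column b, so b enters.
Ratio test on column b — row 1: (122/5)/(3/5) = 122/3; row 2: (14/5)/(1/5) = 14; row 3: (88/5)/(7/5) = 88/7; row 4: (2/5)/(3/5) = 2/3. Minimum is 2/3 at row 4 (s4 leaves); pivot element 3/5.
Divide row 4 by 3/5; eliminate column b from the other rows.
After both pivots, the entry at constraint row 3, column s4 is -7/3.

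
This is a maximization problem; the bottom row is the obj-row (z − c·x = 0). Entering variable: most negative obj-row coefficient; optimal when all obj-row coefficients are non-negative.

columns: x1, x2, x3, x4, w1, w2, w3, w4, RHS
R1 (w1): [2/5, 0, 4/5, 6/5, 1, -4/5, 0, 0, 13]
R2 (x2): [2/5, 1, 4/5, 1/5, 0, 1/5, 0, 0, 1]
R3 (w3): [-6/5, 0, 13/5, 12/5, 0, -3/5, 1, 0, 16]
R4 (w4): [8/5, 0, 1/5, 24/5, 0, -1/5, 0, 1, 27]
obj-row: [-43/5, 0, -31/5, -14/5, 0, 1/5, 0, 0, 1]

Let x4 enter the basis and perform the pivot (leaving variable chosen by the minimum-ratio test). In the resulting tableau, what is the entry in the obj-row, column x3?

Ratio test on column x4 — row 1: 13/(6/5) = 65/6; row 2: 1/(1/5) = 5; row 3: 16/(12/5) = 20/3; row 4: 27/(24/5) = 45/8. Minimum is 5 at row 2 (x2 leaves); pivot element 1/5.
Divide row 2 by 1/5; eliminate column x4 from the other rows.
obj-row update in column x3: -31/5 − (-14/5)·4 = 5.

5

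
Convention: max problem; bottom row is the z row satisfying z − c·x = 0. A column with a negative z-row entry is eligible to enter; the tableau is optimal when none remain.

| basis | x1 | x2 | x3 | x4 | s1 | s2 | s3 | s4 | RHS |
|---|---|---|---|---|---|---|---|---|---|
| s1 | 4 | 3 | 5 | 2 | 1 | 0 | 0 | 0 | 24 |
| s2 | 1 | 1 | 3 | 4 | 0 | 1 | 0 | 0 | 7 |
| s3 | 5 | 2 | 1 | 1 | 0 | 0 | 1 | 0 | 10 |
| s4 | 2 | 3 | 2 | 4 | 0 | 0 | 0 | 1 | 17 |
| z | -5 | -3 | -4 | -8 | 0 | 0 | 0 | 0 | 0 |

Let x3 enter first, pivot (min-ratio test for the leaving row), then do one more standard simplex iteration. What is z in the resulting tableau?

Ratio test on column x3 — row 1: 24/5 = 24/5; row 2: 7/3 = 7/3; row 3: 10/1 = 10; row 4: 17/2 = 17/2. Minimum is 7/3 at row 2 (s2 leaves); pivot element 3.
Pivot on row 2; the z-row RHS becomes 0 − (-4)·(7/3) = 28/3.
Next entering variable (most negative z-row entry -11/3): x1.
Ratio test on column x1 — row 1: (37/3)/(7/3) = 37/7; row 2: (7/3)/(1/3) = 7; row 3: (23/3)/(14/3) = 23/14; row 4: (37/3)/(4/3) = 37/4. Minimum is 23/14 at row 3 (s3 leaves); pivot element 14/3.
After the second pivot the z-row RHS is 28/3 − (-11/3)·(23/14) = 215/14.

215/14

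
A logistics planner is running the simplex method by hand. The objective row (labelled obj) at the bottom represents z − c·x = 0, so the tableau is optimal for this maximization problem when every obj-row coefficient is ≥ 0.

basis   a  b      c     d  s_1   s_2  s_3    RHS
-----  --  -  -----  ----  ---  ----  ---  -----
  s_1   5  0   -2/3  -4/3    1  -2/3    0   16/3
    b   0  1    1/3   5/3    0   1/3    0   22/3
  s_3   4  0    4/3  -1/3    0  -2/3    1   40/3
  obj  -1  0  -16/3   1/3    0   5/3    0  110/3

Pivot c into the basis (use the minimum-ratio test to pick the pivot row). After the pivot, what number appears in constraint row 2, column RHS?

4

Ratio test on column c — row 1: entry -2/3 ≤ 0; row 2: (22/3)/(1/3) = 22; row 3: (40/3)/(4/3) = 10. Minimum is 10 at row 3 (s_3 leaves); pivot element 4/3.
Divide row 3 by 4/3; eliminate column c from the other rows.
Row 2 update in column RHS: 22/3 − (1/3)·10 = 4.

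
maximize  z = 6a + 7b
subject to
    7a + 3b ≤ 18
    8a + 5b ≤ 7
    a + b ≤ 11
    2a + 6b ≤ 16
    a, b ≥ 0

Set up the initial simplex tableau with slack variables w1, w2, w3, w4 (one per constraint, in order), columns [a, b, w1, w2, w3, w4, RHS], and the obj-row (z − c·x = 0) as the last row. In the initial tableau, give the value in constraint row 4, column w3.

Slack w3 belongs to constraint 3; its column is the unit vector e_3, so the entry in row 4 is 0.

0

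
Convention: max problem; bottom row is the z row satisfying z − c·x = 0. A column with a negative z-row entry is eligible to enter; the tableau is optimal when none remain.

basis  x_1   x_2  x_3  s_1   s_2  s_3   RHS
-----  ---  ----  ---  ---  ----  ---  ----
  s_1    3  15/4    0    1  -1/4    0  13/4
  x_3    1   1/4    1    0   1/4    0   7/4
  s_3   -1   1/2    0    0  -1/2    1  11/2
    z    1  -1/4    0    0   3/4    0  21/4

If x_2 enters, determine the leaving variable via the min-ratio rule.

Column x_2 entries and ratios — s_1: (13/4)/(15/4) = 13/15; x_3: (7/4)/(1/4) = 7; s_3: (11/2)/(1/2) = 11.
Smallest ratio is 13/15 in the row of s_1, so s_1 leaves.

s_1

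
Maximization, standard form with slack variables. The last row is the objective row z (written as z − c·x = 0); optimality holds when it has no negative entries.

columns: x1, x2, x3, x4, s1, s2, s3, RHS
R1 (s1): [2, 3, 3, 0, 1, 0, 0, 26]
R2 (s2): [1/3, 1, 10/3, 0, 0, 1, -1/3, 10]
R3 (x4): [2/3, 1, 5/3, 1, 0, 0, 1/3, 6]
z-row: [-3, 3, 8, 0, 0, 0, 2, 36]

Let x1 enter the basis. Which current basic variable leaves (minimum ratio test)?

Column x1 entries and ratios — s1: 26/2 = 13; s2: 10/(1/3) = 30; x4: 6/(2/3) = 9.
Smallest ratio is 9 in the row of x4, so x4 leaves.

x4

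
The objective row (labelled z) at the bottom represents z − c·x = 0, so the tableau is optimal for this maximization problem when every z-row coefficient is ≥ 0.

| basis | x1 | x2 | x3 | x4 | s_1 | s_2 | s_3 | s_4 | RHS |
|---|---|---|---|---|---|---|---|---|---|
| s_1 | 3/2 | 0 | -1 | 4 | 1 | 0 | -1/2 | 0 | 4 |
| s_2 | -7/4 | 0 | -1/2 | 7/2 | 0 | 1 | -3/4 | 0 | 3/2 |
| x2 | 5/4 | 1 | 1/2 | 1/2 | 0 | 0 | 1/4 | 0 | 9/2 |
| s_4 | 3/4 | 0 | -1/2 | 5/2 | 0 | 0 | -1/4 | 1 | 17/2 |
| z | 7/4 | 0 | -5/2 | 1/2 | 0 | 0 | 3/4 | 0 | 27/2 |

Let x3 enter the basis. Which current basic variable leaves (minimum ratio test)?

x2

Column x3 entries and ratios — s_1: -1 ≤ 0, skip; s_2: -1/2 ≤ 0, skip; x2: (9/2)/(1/2) = 9; s_4: -1/2 ≤ 0, skip.
Smallest ratio is 9 in the row of x2, so x2 leaves.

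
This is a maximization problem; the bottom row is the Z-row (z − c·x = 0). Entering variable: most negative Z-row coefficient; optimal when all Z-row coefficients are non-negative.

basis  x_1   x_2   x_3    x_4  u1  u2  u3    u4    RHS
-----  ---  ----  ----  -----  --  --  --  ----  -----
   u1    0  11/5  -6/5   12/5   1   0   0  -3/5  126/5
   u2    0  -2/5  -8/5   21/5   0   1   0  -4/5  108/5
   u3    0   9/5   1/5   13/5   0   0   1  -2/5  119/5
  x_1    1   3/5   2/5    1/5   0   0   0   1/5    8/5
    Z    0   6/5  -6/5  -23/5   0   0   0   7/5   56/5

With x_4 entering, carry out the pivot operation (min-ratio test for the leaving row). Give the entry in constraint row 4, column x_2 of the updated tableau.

13/21

Ratio test on column x_4 — row 1: (126/5)/(12/5) = 21/2; row 2: (108/5)/(21/5) = 36/7; row 3: (119/5)/(13/5) = 119/13; row 4: (8/5)/(1/5) = 8. Minimum is 36/7 at row 2 (u2 leaves); pivot element 21/5.
Divide row 2 by 21/5; eliminate column x_4 from the other rows.
Row 4 update in column x_2: 3/5 − (1/5)·(-2/21) = 13/21.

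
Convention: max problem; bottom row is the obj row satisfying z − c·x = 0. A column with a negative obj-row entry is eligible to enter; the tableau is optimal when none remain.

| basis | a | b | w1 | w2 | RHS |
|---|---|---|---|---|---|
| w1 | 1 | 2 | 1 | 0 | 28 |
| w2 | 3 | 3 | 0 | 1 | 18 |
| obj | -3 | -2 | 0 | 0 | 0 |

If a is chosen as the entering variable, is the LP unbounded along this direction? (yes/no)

Column a has positive entries in row(s) 1, 2, so the ratio test bounds it — not unbounded.

no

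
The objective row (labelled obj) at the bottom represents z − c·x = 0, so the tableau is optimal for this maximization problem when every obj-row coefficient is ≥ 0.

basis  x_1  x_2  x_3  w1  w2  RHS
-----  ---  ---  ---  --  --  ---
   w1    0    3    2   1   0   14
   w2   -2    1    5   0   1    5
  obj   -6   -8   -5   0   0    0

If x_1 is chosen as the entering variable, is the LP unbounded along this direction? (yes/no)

Every constraint-row entry in column x_1 is ≤ 0, so increasing x_1 is unbounded.

yes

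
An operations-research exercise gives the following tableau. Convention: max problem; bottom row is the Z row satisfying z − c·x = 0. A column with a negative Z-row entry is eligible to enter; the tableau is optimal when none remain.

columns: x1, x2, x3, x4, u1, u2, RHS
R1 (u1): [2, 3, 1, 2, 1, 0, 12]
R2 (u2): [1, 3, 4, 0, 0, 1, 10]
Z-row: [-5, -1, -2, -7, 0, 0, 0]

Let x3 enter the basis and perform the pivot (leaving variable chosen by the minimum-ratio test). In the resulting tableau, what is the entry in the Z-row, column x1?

-9/2

Ratio test on column x3 — row 1: 12/1 = 12; row 2: 10/4 = 5/2. Minimum is 5/2 at row 2 (u2 leaves); pivot element 4.
Divide row 2 by 4; eliminate column x3 from the other rows.
Z-row update in column x1: -5 − (-2)·(1/4) = -9/2.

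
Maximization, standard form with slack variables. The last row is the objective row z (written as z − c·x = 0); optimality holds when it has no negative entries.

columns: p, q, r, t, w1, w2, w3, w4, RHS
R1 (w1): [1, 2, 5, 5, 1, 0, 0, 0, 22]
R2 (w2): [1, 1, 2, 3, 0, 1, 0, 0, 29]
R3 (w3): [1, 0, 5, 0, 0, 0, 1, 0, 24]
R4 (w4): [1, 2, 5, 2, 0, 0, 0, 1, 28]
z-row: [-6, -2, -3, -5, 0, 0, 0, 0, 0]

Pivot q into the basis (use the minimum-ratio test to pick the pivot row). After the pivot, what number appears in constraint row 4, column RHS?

Ratio test on column q — row 1: 22/2 = 11; row 2: 29/1 = 29; row 3: entry 0 ≤ 0; row 4: 28/2 = 14. Minimum is 11 at row 1 (w1 leaves); pivot element 2.
Divide row 1 by 2; eliminate column q from the other rows.
Row 4 update in column RHS: 28 − 2·11 = 6.

6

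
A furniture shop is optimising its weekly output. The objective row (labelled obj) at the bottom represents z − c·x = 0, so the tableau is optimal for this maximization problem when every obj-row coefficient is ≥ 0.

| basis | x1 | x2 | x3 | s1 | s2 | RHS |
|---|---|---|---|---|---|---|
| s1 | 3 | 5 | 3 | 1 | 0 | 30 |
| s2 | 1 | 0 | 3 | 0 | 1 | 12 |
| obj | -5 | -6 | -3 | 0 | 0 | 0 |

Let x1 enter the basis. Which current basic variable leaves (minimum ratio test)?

s1

Column x1 entries and ratios — s1: 30/3 = 10; s2: 12/1 = 12.
Smallest ratio is 10 in the row of s1, so s1 leaves.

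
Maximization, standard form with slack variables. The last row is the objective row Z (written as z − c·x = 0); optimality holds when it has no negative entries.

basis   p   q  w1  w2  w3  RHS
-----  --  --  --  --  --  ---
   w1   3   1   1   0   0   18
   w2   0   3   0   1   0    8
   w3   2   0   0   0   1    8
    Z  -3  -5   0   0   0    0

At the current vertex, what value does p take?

0

p is not in the basis, so in the current basic feasible solution p = 0.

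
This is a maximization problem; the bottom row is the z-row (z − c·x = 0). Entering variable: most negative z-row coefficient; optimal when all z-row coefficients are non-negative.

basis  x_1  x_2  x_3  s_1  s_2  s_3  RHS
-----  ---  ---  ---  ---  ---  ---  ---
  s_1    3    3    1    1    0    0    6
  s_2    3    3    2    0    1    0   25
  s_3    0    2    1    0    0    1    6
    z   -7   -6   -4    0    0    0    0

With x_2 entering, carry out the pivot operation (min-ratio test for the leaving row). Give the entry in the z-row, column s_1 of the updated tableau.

2

Ratio test on column x_2 — row 1: 6/3 = 2; row 2: 25/3 = 25/3; row 3: 6/2 = 3. Minimum is 2 at row 1 (s_1 leaves); pivot element 3.
Divide row 1 by 3; eliminate column x_2 from the other rows.
z-row update in column s_1: 0 − (-6)·(1/3) = 2.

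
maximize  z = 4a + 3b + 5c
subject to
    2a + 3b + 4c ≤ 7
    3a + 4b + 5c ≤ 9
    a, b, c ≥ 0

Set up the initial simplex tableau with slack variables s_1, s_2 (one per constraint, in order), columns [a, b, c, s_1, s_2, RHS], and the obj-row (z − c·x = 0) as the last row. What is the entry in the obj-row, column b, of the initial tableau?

The obj-row carries the negated objective coefficients: the b entry is -3.

-3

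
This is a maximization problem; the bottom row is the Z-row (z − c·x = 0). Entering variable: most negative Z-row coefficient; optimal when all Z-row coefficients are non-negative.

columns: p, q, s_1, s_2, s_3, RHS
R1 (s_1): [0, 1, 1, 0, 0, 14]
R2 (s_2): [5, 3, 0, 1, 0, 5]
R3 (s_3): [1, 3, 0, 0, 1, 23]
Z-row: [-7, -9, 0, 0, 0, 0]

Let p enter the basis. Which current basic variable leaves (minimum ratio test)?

s_2

Column p entries and ratios — s_1: 0 ≤ 0, skip; s_2: 5/5 = 1; s_3: 23/1 = 23.
Smallest ratio is 1 in the row of s_2, so s_2 leaves.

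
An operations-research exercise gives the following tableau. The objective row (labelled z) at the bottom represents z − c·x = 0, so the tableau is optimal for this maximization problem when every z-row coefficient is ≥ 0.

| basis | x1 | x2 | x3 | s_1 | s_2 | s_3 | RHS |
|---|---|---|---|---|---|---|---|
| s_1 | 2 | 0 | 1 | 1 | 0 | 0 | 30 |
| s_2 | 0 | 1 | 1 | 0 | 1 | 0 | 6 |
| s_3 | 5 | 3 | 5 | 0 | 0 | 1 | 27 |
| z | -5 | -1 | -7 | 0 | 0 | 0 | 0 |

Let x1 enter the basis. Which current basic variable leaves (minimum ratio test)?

s_3

Column x1 entries and ratios — s_1: 30/2 = 15; s_2: 0 ≤ 0, skip; s_3: 27/5 = 27/5.
Smallest ratio is 27/5 in the row of s_3, so s_3 leaves.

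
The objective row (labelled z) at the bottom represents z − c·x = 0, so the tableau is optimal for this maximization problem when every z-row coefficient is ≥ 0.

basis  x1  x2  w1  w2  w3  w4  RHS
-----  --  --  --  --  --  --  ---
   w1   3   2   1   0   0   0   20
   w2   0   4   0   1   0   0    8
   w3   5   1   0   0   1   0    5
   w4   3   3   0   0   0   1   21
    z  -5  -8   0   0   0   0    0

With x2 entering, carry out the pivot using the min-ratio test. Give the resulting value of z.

Ratio test on column x2 — row 1: 20/2 = 10; row 2: 8/4 = 2; row 3: 5/1 = 5; row 4: 21/3 = 7. Minimum is 2 at row 2 (w2 leaves); pivot element 4.
Pivot on row 2; the z-row RHS becomes 0 − (-8)·2 = 16.

16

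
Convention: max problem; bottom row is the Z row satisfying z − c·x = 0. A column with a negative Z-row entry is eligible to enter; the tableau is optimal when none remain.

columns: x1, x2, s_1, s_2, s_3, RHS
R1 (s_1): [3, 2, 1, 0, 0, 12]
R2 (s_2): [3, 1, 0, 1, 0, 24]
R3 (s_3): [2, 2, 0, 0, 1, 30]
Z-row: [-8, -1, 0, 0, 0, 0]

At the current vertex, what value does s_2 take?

s_2 is basic (row 2); its value is the RHS of that row, 24.

24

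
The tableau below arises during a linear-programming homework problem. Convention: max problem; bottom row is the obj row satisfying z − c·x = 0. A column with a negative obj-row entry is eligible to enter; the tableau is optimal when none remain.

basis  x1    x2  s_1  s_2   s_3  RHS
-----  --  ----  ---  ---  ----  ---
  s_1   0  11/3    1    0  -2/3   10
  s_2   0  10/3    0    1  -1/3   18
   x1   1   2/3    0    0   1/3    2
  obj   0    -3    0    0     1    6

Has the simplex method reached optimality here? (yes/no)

no

The obj-row has a negative entry -3 in column x2, so it is not optimal.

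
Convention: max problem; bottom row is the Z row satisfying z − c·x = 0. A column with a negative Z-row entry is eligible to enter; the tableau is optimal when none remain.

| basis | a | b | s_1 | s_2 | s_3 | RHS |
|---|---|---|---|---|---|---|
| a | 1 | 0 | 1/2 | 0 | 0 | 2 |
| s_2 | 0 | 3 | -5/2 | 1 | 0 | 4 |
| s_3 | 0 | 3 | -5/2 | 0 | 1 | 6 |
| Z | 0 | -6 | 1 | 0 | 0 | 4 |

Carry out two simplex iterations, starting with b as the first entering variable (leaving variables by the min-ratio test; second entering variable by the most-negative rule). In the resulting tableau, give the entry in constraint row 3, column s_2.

Ratio test on column b — row 1: entry 0 ≤ 0; row 2: 4/3 = 4/3; row 3: 6/3 = 2. Minimum is 4/3 at row 2 (s_2 leaves); pivot element 3.
Divide row 2 by 3; eliminate column b from the other rows.
Second iteration: most negative Z-row entry is -4 in column s_1, so s_1 enters.
Ratio test on column s_1 — row 1: 2/(1/2) = 4; row 2: entry -5/6 ≤ 0; row 3: entry 0 ≤ 0. Minimum is 4 at row 1 (a leaves); pivot element 1/2.
Divide row 1 by 1/2; eliminate column s_1 from the other rows.
After both pivots, the entry at constraint row 3, column s_2 is -1.

-1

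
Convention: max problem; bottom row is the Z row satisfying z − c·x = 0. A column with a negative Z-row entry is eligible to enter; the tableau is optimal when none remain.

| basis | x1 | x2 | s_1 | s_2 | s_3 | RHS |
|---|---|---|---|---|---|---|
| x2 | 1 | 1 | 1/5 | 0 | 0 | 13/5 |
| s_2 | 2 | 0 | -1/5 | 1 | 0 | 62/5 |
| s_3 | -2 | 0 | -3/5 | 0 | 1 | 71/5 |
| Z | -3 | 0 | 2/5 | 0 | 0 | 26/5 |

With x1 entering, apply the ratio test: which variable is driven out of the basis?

Column x1 entries and ratios — x2: (13/5)/1 = 13/5; s_2: (62/5)/2 = 31/5; s_3: -2 ≤ 0, skip.
Smallest ratio is 13/5 in the row of x2, so x2 leaves.

x2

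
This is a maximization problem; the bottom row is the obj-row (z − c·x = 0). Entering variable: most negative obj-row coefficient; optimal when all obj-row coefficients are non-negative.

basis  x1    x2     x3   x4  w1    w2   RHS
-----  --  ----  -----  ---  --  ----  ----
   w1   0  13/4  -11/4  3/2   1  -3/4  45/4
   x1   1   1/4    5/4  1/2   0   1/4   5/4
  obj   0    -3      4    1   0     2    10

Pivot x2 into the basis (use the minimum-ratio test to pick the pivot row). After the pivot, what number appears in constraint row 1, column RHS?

Ratio test on column x2 — row 1: (45/4)/(13/4) = 45/13; row 2: (5/4)/(1/4) = 5. Minimum is 45/13 at row 1 (w1 leaves); pivot element 13/4.
Divide row 1 by 13/4; eliminate column x2 from the other rows.
In the new row 1, the RHS entry is the old entry divided by the pivot: (45/4)/(13/4) = 45/13.

45/13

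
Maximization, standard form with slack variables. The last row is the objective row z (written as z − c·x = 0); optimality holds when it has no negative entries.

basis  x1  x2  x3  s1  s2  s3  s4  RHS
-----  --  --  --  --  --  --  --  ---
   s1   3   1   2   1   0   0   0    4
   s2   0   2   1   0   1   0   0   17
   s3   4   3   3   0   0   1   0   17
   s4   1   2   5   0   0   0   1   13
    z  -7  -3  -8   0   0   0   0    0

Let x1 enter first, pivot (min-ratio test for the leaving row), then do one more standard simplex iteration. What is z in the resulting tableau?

16

Ratio test on column x1 — row 1: 4/3 = 4/3; row 2: entry 0 ≤ 0; row 3: 17/4 = 17/4; row 4: 13/1 = 13. Minimum is 4/3 at row 1 (s1 leaves); pivot element 3.
Pivot on row 1; the z-row RHS becomes 0 − (-7)·(4/3) = 28/3.
Next entering variable (most negative z-row entry -10/3): x3.
Ratio test on column x3 — row 1: (4/3)/(2/3) = 2; row 2: 17/1 = 17; row 3: (35/3)/(1/3) = 35; row 4: (35/3)/(13/3) = 35/13. Minimum is 2 at row 1 (x1 leaves); pivot element 2/3.
After the second pivot the z-row RHS is 28/3 − (-10/3)·2 = 16.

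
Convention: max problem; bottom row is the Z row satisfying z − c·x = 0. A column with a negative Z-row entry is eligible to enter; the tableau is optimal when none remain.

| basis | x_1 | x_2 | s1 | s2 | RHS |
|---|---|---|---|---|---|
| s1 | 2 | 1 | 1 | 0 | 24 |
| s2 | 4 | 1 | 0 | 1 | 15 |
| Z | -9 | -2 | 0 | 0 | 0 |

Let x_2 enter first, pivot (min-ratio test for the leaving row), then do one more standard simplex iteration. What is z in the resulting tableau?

Ratio test on column x_2 — row 1: 24/1 = 24; row 2: 15/1 = 15. Minimum is 15 at row 2 (s2 leaves); pivot element 1.
Pivot on row 2; the Z-row RHS becomes 0 − (-2)·15 = 30.
Next entering variable (most negative Z-row entry -1): x_1.
Ratio test on column x_1 — row 1: entry -2 ≤ 0; row 2: 15/4 = 15/4. Minimum is 15/4 at row 2 (x_2 leaves); pivot element 4.
After the second pivot the Z-row RHS is 30 − (-1)·(15/4) = 135/4.

135/4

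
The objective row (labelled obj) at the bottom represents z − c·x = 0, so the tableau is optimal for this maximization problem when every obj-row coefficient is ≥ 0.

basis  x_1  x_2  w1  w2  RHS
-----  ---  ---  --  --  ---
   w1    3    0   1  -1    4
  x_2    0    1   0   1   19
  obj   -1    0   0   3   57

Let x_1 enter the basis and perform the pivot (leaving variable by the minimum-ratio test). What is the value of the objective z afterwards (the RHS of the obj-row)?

175/3

Ratio test on column x_1 — row 1: 4/3 = 4/3; row 2: entry 0 ≤ 0. Minimum is 4/3 at row 1 (w1 leaves); pivot element 3.
Pivot on row 1; the obj-row RHS becomes 57 − (-1)·(4/3) = 175/3.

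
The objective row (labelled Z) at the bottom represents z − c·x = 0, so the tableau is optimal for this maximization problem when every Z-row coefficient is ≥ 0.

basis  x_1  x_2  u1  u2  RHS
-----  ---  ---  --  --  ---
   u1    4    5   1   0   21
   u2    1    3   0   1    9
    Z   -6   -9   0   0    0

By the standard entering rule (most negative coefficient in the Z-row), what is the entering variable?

x_2

Negative Z-row entries: x_1: -6, x_2: -9.
The most negative is -9 in column x_2, so x_2 enters.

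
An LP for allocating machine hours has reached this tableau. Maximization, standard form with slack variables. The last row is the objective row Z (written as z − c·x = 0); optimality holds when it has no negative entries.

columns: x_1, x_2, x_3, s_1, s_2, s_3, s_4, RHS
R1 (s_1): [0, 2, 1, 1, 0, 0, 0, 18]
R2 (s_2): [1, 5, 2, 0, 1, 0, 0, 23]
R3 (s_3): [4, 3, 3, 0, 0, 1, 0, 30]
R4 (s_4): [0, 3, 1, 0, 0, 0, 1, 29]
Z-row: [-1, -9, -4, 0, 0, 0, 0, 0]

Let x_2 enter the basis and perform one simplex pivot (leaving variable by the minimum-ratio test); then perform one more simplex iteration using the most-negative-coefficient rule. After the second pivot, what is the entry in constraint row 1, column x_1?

-7/9

Ratio test on column x_2 — row 1: 18/2 = 9; row 2: 23/5 = 23/5; row 3: 30/3 = 10; row 4: 29/3 = 29/3. Minimum is 23/5 at row 2 (s_2 leaves); pivot element 5.
Divide row 2 by 5; eliminate column x_2 from the other rows.
Second iteration: most negative Z-row entry is -2/5 in column x_3, so x_3 enters.
Ratio test on column x_3 — row 1: (44/5)/(1/5) = 44; row 2: (23/5)/(2/5) = 23/2; row 3: (81/5)/(9/5) = 9; row 4: entry -1/5 ≤ 0. Minimum is 9 at row 3 (s_3 leaves); pivot element 9/5.
Divide row 3 by 9/5; eliminate column x_3 from the other rows.
After both pivots, the entry at constraint row 1, column x_1 is -7/9.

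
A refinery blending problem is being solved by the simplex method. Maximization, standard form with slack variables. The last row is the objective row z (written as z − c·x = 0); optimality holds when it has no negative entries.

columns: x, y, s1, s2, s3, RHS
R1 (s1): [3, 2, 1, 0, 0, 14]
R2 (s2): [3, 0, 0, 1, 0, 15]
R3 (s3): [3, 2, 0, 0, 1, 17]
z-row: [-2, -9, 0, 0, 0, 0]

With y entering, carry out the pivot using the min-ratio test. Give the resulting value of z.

Ratio test on column y — row 1: 14/2 = 7; row 2: entry 0 ≤ 0; row 3: 17/2 = 17/2. Minimum is 7 at row 1 (s1 leaves); pivot element 2.
Pivot on row 1; the z-row RHS becomes 0 − (-9)·7 = 63.

63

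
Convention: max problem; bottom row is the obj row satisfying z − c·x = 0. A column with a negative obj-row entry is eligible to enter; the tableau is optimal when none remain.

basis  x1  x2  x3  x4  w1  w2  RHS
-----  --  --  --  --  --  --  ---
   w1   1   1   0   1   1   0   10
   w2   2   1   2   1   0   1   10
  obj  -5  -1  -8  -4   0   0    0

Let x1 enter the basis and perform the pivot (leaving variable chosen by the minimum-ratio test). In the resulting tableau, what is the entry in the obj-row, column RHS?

Ratio test on column x1 — row 1: 10/1 = 10; row 2: 10/2 = 5. Minimum is 5 at row 2 (w2 leaves); pivot element 2.
Divide row 2 by 2; eliminate column x1 from the other rows.
obj-row update in column RHS: 0 − (-5)·5 = 25.

25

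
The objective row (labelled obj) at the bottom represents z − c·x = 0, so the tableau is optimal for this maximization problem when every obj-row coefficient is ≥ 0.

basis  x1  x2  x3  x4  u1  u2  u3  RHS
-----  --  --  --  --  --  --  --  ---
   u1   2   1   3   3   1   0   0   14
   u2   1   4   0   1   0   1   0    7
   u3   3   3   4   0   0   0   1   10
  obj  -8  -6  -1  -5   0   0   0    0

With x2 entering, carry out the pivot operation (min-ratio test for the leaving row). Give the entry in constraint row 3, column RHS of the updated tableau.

Ratio test on column x2 — row 1: 14/1 = 14; row 2: 7/4 = 7/4; row 3: 10/3 = 10/3. Minimum is 7/4 at row 2 (u2 leaves); pivot element 4.
Divide row 2 by 4; eliminate column x2 from the other rows.
Row 3 update in column RHS: 10 − 3·(7/4) = 19/4.

19/4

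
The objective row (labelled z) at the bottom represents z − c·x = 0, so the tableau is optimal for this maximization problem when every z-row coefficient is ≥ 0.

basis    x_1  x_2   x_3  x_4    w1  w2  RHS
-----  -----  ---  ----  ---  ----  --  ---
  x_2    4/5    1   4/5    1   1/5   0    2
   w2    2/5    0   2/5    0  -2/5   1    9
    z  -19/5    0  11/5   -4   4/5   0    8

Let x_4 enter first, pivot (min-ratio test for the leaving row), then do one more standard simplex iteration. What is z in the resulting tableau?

35/2

Ratio test on column x_4 — row 1: 2/1 = 2; row 2: entry 0 ≤ 0. Minimum is 2 at row 1 (x_2 leaves); pivot element 1.
Pivot on row 1; the z-row RHS becomes 8 − (-4)·2 = 16.
Next entering variable (most negative z-row entry -3/5): x_1.
Ratio test on column x_1 — row 1: 2/(4/5) = 5/2; row 2: 9/(2/5) = 45/2. Minimum is 5/2 at row 1 (x_4 leaves); pivot element 4/5.
After the second pivot the z-row RHS is 16 − (-3/5)·(5/2) = 35/2.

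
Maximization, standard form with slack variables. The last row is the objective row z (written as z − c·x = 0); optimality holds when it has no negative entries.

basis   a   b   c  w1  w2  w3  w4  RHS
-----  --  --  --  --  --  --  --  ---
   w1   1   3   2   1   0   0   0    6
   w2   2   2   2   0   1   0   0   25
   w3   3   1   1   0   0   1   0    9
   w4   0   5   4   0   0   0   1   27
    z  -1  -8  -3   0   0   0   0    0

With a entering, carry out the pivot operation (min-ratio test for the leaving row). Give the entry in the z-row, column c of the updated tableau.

-8/3

Ratio test on column a — row 1: 6/1 = 6; row 2: 25/2 = 25/2; row 3: 9/3 = 3; row 4: entry 0 ≤ 0. Minimum is 3 at row 3 (w3 leaves); pivot element 3.
Divide row 3 by 3; eliminate column a from the other rows.
z-row update in column c: -3 − (-1)·(1/3) = -8/3.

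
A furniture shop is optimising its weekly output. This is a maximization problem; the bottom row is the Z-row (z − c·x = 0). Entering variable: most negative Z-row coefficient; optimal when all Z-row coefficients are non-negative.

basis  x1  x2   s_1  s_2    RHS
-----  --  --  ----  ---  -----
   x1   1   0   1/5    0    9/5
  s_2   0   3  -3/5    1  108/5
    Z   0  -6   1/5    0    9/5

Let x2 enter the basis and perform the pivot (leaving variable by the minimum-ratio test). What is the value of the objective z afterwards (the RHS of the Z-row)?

45

Ratio test on column x2 — row 1: entry 0 ≤ 0; row 2: (108/5)/3 = 36/5. Minimum is 36/5 at row 2 (s_2 leaves); pivot element 3.
Pivot on row 2; the Z-row RHS becomes 9/5 − (-6)·(36/5) = 45.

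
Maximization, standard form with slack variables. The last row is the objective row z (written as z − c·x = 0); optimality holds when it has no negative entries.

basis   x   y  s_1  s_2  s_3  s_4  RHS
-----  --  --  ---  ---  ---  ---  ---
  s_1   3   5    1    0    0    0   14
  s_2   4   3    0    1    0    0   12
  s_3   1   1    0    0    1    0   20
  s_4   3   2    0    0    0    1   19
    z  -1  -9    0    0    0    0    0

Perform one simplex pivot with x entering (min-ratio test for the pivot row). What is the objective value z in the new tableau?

Ratio test on column x — row 1: 14/3 = 14/3; row 2: 12/4 = 3; row 3: 20/1 = 20; row 4: 19/3 = 19/3. Minimum is 3 at row 2 (s_2 leaves); pivot element 4.
Pivot on row 2; the z-row RHS becomes 0 − (-1)·3 = 3.

3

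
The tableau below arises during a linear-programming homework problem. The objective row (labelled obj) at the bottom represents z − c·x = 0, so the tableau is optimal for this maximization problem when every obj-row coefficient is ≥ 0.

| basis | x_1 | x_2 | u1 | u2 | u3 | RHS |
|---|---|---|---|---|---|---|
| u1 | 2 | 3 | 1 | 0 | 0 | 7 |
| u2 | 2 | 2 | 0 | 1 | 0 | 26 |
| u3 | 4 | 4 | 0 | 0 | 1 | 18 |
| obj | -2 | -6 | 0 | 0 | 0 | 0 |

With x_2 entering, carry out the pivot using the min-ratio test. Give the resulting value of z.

14

Ratio test on column x_2 — row 1: 7/3 = 7/3; row 2: 26/2 = 13; row 3: 18/4 = 9/2. Minimum is 7/3 at row 1 (u1 leaves); pivot element 3.
Pivot on row 1; the obj-row RHS becomes 0 − (-6)·(7/3) = 14.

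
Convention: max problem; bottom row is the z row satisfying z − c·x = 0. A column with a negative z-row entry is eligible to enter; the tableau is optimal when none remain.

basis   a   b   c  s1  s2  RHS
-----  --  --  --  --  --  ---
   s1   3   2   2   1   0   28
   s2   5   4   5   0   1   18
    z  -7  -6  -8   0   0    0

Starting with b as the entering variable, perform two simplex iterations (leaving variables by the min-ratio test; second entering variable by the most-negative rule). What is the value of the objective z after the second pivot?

144/5

Ratio test on column b — row 1: 28/2 = 14; row 2: 18/4 = 9/2. Minimum is 9/2 at row 2 (s2 leaves); pivot element 4.
Pivot on row 2; the z-row RHS becomes 0 − (-6)·(9/2) = 27.
Next entering variable (most negative z-row entry -1/2): c.
Ratio test on column c — row 1: entry -1/2 ≤ 0; row 2: (9/2)/(5/4) = 18/5. Minimum is 18/5 at row 2 (b leaves); pivot element 5/4.
After the second pivot the z-row RHS is 27 − (-1/2)·(18/5) = 144/5.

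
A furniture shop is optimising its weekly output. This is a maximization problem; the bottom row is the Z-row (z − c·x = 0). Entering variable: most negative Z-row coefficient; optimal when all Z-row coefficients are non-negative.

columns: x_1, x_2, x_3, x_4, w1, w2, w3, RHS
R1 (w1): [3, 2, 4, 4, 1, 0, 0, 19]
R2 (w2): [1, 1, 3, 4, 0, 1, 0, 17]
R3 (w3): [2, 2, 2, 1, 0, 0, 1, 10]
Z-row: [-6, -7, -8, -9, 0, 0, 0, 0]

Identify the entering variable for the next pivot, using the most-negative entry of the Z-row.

x_4

Negative Z-row entries: x_1: -6, x_2: -7, x_3: -8, x_4: -9.
The most negative is -9 in column x_4, so x_4 enters.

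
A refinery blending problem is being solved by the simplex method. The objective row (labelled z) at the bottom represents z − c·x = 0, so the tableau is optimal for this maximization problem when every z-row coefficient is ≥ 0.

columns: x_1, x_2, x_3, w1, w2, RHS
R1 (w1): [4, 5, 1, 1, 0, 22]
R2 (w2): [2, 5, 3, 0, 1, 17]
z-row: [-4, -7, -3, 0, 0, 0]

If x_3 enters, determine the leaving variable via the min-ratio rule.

Column x_3 entries and ratios — w1: 22/1 = 22; w2: 17/3 = 17/3.
Smallest ratio is 17/3 in the row of w2, so w2 leaves.

w2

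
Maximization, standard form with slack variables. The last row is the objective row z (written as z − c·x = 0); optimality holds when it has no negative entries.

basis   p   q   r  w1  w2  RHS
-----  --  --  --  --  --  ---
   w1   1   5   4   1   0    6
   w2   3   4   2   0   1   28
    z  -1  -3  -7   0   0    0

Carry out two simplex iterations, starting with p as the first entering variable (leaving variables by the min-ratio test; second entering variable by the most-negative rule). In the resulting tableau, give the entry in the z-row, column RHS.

21/2

Ratio test on column p — row 1: 6/1 = 6; row 2: 28/3 = 28/3. Minimum is 6 at row 1 (w1 leaves); pivot element 1.
Divide row 1 by 1; eliminate column p from the other rows.
Second iteration: most negative z-row entry is -3 in column r, so r enters.
Ratio test on column r — row 1: 6/4 = 3/2; row 2: entry -10 ≤ 0. Minimum is 3/2 at row 1 (p leaves); pivot element 4.
Divide row 1 by 4; eliminate column r from the other rows.
After both pivots, the entry at the z-row, column RHS is 21/2.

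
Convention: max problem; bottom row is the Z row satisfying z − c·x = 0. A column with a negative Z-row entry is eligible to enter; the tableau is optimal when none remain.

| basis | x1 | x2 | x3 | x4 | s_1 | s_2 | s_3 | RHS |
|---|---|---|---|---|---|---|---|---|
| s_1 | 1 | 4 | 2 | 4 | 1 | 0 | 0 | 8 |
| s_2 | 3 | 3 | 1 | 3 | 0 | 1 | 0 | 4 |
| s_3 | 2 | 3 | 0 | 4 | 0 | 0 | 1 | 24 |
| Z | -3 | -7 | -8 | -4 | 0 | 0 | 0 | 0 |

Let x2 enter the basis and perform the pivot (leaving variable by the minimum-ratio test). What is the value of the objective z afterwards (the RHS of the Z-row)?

Ratio test on column x2 — row 1: 8/4 = 2; row 2: 4/3 = 4/3; row 3: 24/3 = 8. Minimum is 4/3 at row 2 (s_2 leaves); pivot element 3.
Pivot on row 2; the Z-row RHS becomes 0 − (-7)·(4/3) = 28/3.

28/3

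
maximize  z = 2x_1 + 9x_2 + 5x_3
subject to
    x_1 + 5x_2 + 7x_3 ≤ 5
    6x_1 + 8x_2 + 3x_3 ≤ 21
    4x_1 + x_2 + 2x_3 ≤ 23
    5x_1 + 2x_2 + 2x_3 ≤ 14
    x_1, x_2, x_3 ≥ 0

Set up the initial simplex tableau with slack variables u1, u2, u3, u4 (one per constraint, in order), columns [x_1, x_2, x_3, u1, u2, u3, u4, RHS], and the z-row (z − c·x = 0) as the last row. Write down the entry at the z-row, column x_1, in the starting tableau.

-2

The z-row carries the negated objective coefficients: the x_1 entry is -2.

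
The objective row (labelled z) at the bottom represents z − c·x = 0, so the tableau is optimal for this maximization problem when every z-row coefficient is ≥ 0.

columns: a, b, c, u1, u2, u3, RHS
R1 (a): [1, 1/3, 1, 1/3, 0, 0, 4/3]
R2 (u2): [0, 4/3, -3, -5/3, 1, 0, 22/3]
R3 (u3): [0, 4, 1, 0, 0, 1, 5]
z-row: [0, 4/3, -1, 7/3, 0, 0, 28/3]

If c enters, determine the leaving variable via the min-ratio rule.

a

Column c entries and ratios — a: (4/3)/1 = 4/3; u2: -3 ≤ 0, skip; u3: 5/1 = 5.
Smallest ratio is 4/3 in the row of a, so a leaves.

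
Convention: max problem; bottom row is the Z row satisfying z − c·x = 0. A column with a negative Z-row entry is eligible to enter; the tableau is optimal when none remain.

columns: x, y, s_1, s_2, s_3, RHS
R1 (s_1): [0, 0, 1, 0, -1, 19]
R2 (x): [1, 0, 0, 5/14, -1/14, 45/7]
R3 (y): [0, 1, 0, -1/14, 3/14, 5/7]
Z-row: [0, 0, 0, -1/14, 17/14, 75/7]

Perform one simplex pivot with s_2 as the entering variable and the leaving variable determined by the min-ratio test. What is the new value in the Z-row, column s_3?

Ratio test on column s_2 — row 1: entry 0 ≤ 0; row 2: (45/7)/(5/14) = 18; row 3: entry -1/14 ≤ 0. Minimum is 18 at row 2 (x leaves); pivot element 5/14.
Divide row 2 by 5/14; eliminate column s_2 from the other rows.
Z-row update in column s_3: 17/14 − (-1/14)·(-1/5) = 6/5.

6/5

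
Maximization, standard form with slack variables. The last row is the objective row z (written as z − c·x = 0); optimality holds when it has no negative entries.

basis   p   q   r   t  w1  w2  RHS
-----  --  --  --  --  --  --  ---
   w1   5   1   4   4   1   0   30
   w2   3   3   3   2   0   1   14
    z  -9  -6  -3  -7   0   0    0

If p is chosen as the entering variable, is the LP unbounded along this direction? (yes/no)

no

Column p has positive entries in row(s) 1, 2, so the ratio test bounds it — not unbounded.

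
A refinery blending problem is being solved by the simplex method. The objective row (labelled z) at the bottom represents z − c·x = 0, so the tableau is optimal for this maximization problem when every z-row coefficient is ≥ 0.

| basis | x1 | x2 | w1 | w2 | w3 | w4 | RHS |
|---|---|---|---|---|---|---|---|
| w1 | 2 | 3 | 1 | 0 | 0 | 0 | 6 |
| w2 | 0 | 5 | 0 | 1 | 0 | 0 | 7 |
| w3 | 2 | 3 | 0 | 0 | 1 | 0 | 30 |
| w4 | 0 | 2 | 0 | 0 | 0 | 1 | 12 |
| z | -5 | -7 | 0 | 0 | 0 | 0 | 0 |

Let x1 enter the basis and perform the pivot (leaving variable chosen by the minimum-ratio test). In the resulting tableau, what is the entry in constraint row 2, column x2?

5

Ratio test on column x1 — row 1: 6/2 = 3; row 2: entry 0 ≤ 0; row 3: 30/2 = 15; row 4: entry 0 ≤ 0. Minimum is 3 at row 1 (w1 leaves); pivot element 2.
Divide row 1 by 2; eliminate column x1 from the other rows.
Row 2 update in column x2: 5 − 0·(3/2) = 5.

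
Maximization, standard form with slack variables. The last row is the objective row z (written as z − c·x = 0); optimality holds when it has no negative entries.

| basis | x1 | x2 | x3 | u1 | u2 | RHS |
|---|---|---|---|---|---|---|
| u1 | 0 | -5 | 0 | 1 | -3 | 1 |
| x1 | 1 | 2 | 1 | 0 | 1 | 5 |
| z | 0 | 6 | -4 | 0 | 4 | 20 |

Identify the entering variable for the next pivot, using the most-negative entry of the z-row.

x3

Negative z-row entries: x3: -4.
The most negative is -4 in column x3, so x3 enters.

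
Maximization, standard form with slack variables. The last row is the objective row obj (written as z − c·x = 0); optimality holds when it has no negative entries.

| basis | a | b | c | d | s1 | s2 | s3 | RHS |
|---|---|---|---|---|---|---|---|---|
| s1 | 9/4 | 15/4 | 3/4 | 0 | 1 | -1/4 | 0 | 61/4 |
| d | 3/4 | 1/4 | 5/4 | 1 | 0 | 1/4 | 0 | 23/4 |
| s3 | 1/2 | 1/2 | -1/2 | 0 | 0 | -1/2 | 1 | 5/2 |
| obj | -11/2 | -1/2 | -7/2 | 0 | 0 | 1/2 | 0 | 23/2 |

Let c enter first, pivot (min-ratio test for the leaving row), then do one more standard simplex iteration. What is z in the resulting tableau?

Ratio test on column c — row 1: (61/4)/(3/4) = 61/3; row 2: (23/4)/(5/4) = 23/5; row 3: entry -1/2 ≤ 0. Minimum is 23/5 at row 2 (d leaves); pivot element 5/4.
Pivot on row 2; the obj-row RHS becomes 23/2 − (-7/2)·(23/5) = 138/5.
Next entering variable (most negative obj-row entry -17/5): a.
Ratio test on column a — row 1: (59/5)/(9/5) = 59/9; row 2: (23/5)/(3/5) = 23/3; row 3: (24/5)/(4/5) = 6. Minimum is 6 at row 3 (s3 leaves); pivot element 4/5.
After the second pivot the obj-row RHS is 138/5 − (-17/5)·6 = 48.

48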